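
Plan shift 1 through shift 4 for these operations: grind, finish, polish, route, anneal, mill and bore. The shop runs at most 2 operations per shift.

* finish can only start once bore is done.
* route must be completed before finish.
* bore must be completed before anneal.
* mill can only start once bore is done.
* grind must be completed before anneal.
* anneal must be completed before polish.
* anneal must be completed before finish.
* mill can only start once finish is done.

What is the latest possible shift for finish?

shift 3

Precedence pushes finish to at least shift 3; downstream work caps finish at shift 3.
finish at shift 3 is achievable: finish=shift 3; anneal=shift 2; mill=shift 4; polish=shift 3; bore=shift 1; grind=shift 1; route=shift 2.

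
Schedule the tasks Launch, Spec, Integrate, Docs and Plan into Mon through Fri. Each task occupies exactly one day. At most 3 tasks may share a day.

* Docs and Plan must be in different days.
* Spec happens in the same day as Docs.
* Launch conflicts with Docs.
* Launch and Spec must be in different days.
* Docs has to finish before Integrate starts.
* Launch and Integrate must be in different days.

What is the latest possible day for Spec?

Spec must be in the same day as Docs, which can't be after Thu, so Spec is at most Thu.
Spec at Thu is achievable: Integrate in Fri, Launch in Mon, Spec in Thu, Plan in Mon, Docs in Thu.

Thu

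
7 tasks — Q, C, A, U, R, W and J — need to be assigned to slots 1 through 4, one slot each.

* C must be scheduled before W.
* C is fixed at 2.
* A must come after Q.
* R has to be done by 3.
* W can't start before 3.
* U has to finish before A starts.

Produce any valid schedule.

J -> 1; C -> 2; W -> 3; Q -> 1; A -> 2; R -> 1; U -> 1

Checking: C(2) before W(3); U(1) before A(2); Q(1) before A(2); W=3 in [3,4]; R=1 in [1,3]; C=2 in [2,2].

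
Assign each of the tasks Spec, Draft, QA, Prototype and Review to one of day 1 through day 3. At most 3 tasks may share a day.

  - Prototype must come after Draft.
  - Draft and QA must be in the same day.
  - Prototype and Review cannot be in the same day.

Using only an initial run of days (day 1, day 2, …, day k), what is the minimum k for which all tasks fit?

2 days

The precedence chain requires at least 2 distinct days.
With at most 3 per day and 5 tasks, at least 2 days are needed.
2 works (last occupied day: day 2): for example Review=day 1; Prototype=day 2; Draft=day 1; QA=day 1; Spec=day 2.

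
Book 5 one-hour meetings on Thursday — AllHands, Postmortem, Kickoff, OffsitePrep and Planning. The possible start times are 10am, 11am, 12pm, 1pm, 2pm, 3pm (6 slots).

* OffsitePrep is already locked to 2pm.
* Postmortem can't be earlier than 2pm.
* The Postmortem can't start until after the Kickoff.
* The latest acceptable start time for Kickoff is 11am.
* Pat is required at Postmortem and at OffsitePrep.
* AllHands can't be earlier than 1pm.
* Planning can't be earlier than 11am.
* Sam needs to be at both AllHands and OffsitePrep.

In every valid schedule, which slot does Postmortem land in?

3pm

Postmortem's window is 2pm–3pm.
OffsitePrep is fixed at 2pm, and Postmortem can't share a slot with OffsitePrep.
So Postmortem must be 3pm.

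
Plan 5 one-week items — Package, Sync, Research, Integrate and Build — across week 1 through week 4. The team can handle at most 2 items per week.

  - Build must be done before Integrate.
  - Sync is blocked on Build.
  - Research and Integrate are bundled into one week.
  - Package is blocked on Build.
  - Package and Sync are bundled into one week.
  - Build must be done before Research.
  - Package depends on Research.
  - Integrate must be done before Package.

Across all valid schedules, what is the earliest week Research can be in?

Precedence pushes Research to at least week 2; downstream work caps Research at week 3.
Research at week 2 is achievable: Research=week 2, Integrate=week 2, Sync=week 3, Build=week 1, Package=week 3.

week 2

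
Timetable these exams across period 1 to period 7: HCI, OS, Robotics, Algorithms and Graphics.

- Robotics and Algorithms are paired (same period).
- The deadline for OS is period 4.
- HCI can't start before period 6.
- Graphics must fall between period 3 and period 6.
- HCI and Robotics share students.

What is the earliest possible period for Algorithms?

period 1

Algorithms at period 1 is achievable: HCI=period 6, Robotics=period 1, Graphics=period 3, OS=period 1, Algorithms=period 1.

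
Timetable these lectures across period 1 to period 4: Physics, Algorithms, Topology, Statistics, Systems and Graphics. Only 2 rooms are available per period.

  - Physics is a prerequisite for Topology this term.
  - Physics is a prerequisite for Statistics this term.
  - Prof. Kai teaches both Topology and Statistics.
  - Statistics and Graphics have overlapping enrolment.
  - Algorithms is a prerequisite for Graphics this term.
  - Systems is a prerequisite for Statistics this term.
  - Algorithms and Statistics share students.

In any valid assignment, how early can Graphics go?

period 2

Precedence pushes Graphics to at least period 2.
Graphics at period 2 is achievable: Algorithms in period 1; Graphics in period 2; Systems in period 2; Topology in period 4; Physics in period 1; Statistics in period 3.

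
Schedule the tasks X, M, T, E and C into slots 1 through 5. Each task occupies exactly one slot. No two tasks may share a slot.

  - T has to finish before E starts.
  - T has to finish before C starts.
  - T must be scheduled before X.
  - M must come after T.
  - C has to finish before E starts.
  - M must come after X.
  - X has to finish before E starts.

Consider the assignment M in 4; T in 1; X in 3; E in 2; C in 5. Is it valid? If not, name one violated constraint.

C has to finish before E starts — violated.
X has to finish before E starts — violated.
No two tasks may share a slot — holds.
M must come after T — holds.
T must be scheduled before X — holds.
T has to finish before E starts — holds.
T has to finish before C starts — holds.
M must come after X — holds.

No. C has to finish before E starts is not satisfied.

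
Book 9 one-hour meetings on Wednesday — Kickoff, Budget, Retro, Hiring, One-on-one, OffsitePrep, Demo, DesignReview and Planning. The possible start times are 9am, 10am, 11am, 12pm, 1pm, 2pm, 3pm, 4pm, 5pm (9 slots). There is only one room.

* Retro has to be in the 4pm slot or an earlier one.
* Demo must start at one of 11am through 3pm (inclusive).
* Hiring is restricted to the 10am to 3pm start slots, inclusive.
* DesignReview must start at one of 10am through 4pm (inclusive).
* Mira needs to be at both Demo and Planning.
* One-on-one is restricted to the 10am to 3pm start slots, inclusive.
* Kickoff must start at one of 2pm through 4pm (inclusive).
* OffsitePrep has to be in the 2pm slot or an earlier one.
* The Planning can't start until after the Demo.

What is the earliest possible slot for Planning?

12pm

Precedence pushes Planning to at least 12pm.
Planning at 12pm is achievable: Budget in 5pm, Kickoff in 2pm, OffsitePrep in 9am, Retro in 4pm, Hiring in 10am, Demo in 11am, One-on-one in 1pm, Planning in 12pm, DesignReview in 3pm.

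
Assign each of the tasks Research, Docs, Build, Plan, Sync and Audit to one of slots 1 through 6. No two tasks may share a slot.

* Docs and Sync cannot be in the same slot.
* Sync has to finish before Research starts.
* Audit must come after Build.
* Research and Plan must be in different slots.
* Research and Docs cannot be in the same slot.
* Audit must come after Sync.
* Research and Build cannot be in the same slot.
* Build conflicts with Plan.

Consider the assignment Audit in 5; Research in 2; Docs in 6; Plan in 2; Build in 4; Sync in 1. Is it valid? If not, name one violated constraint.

Build conflicts with Plan — holds.
Docs and Sync cannot be in the same slot — holds.
Sync has to finish before Research starts — holds.
Audit must come after Sync — holds.
Research and Plan must be in different slots — violated.
No two tasks may share a slot — violated.
Research and Build cannot be in the same slot — holds.
Research and Docs cannot be in the same slot — holds.
Audit must come after Build — holds.

Invalid. Research and Plan must be in different slots.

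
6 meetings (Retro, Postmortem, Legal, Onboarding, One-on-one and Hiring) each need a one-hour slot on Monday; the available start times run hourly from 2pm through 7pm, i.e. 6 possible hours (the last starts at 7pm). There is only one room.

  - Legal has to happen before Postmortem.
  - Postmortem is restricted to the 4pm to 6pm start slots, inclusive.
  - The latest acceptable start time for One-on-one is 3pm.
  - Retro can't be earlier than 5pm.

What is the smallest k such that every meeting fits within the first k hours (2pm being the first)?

The precedence chain requires at least 2 distinct hours.
With at most 1 per hour and 6 meetings, at least 6 hours are needed.
Retro can't be placed before 5pm — that is hour 4 counting from 2pm — so the schedule must run through at least 4 hours.
6 works (last occupied hour: 7pm): for example Legal=3pm; Postmortem=4pm; Hiring=7pm; Onboarding=6pm; One-on-one=2pm; Retro=5pm.

6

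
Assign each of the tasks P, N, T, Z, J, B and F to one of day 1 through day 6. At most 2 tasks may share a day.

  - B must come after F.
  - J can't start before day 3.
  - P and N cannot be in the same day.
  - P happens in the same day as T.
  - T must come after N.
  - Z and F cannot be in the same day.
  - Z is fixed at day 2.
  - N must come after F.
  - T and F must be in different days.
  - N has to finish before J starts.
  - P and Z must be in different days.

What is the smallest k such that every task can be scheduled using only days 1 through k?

4 days

The precedence chain requires at least 3 distinct days.
With at most 2 per day and 7 tasks, at least 4 days are needed.
4 works (last occupied day: day 4): for example P -> day 4, F -> day 1, Z -> day 2, N -> day 2, T -> day 4, J -> day 3, B -> day 3.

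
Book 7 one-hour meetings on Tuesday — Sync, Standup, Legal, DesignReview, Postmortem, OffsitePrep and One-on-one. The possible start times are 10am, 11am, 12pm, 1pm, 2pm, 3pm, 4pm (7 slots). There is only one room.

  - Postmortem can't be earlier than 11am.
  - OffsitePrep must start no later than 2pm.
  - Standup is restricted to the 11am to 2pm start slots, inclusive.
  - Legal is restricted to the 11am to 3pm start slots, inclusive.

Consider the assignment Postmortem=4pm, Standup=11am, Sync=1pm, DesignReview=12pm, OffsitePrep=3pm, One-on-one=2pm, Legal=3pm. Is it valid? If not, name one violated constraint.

Invalid. OffsitePrep must start no later than 2pm.

Postmortem can't be earlier than 11am — holds.
Legal is restricted to the 11am to 3pm start slots, inclusive — holds.
OffsitePrep must start no later than 2pm — violated.
There is only one room — violated.
Standup is restricted to the 11am to 2pm start slots, inclusive — holds.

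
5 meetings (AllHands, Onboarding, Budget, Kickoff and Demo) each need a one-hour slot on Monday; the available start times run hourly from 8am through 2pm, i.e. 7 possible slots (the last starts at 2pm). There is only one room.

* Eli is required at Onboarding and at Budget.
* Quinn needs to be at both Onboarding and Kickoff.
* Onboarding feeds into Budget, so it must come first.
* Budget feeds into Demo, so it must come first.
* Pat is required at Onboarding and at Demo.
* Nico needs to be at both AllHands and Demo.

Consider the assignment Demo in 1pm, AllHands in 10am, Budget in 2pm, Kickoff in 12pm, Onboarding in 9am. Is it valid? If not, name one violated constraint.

No. Budget feeds into Demo, so it must come first is not satisfied.

Budget feeds into Demo, so it must come first — violated.
There is only one room — holds.
Nico needs to be at both AllHands and Demo — holds.
Quinn needs to be at both Onboarding and Kickoff — holds.
Eli is required at Onboarding and at Budget — holds.
Onboarding feeds into Budget, so it must come first — holds.
Pat is required at Onboarding and at Demo — holds.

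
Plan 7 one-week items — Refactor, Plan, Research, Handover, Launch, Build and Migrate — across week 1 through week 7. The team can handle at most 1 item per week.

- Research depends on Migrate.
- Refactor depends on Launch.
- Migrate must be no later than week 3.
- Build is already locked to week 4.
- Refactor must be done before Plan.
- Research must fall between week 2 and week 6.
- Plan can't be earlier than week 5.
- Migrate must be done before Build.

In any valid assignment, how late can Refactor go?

Precedence pushes Refactor to at least week 2; downstream work caps Refactor at week 6.
Refactor at week 6 is achievable: Research -> week 2, Refactor -> week 6, Migrate -> week 1, Plan -> week 7, Build -> week 4, Launch -> week 3, Handover -> week 5.

week 6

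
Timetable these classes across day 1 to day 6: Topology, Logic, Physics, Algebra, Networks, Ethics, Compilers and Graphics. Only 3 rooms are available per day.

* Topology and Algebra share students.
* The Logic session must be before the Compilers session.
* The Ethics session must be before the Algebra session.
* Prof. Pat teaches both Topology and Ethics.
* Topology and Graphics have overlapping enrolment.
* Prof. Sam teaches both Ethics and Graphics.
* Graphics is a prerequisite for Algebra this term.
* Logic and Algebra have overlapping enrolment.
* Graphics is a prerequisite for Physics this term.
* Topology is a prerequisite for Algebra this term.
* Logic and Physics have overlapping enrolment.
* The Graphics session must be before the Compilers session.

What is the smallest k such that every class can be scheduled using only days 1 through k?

4

The precedence chain requires at least 2 distinct days.
With at most 3 per day and 8 classes, at least 3 days are needed.
Could 3 days be enough, i.e. nothing placed later than day 3? No: Algebra must come after Graphics (at day 1 or later) → {day 2, day 3}; Graphics must come before Algebra (at day 3 or earlier) → {day 1, day 2}; Topology must come before Algebra (at day 3 or earlier) → {day 1, day 2}; Ethics must come before Algebra (at day 3 or earlier) → {day 1, day 2}; Topology, Ethics and Graphics must all be in different days (Topology/Ethics can't share; Topology/Graphics can't share; Ethics/Graphics can't share), but they are limited to Topology in {day 1, day 2}, Ethics in {day 1, day 2}, Graphics in {day 1, day 2} — together just 2 days: 3 classes can't fit in 2 distinct days.
So 3 days is not enough.
4 works (last occupied day: day 4): for example Algebra -> day 4; Graphics -> day 1; Networks -> day 1; Ethics -> day 3; Physics -> day 2; Logic -> day 1; Compilers -> day 2; Topology -> day 2.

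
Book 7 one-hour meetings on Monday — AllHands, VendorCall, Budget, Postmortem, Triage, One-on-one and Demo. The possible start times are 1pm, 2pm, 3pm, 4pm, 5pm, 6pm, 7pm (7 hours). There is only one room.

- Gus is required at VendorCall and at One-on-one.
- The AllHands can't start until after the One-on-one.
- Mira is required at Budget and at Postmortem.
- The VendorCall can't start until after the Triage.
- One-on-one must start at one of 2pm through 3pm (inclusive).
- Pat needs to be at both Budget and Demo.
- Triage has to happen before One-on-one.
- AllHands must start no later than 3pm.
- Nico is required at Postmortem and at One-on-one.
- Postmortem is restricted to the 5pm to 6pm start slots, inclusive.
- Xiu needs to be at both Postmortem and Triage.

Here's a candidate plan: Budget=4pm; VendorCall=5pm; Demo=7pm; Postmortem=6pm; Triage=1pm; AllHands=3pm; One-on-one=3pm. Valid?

One-on-one must start at one of 2pm through 3pm (inclusive) — holds.
Gus is required at VendorCall and at One-on-one — holds.
There is only one room — violated.
Triage has to happen before One-on-one — holds.
Mira is required at Budget and at Postmortem — holds.
Nico is required at Postmortem and at One-on-one — holds.
The VendorCall can't start until after the Triage — holds.
The AllHands can't start until after the One-on-one — violated.
Postmortem is restricted to the 5pm to 6pm start slots, inclusive — holds.
AllHands must start no later than 3pm — holds.
Xiu needs to be at both Postmortem and Triage — holds.
Pat needs to be at both Budget and Demo — holds.

No. There is only one room is not satisfied.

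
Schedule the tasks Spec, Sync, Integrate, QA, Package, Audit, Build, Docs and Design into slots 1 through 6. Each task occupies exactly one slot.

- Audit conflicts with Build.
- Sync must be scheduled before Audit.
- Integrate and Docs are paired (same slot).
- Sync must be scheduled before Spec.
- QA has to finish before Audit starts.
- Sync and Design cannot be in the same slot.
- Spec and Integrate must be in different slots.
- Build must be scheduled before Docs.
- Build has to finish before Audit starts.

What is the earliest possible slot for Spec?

Precedence pushes Spec to at least 2.
Spec at 2 is achievable: QA=1, Integrate=3, Design=2, Build=1, Spec=2, Docs=3, Sync=1, Package=1, Audit=2.

2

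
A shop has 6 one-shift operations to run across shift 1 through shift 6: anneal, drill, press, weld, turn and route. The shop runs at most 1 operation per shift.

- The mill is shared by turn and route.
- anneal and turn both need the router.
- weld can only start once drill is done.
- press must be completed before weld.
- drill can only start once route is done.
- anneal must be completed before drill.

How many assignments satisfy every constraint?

Splitting on anneal: it can be shift 1 (15), shift 2 (15), shift 3 (12), shift 4 (6). Listing each branch's schedules as (drill, press, weld, turn, route) by shift number:
anneal=shift 1: (3,4,5,6,2) (3,4,6,5,2) (3,5,6,4,2) (4,2,5,6,3) (4,2,6,5,3) (4,3,5,6,2) (4,3,6,5,2) (4,5,6,2,3) (4,5,6,3,2) (5,2,6,3,4) (5,2,6,4,3) (5,3,6,2,4) (5,3,6,4,2) (5,4,6,2,3) (5,4,6,3,2) — 15.
anneal=shift 2: (3,4,5,6,1) (3,4,6,5,1) (3,5,6,4,1) (4,1,5,6,3) (4,1,6,5,3) (4,3,5,6,1) (4,3,6,5,1) (4,5,6,1,3) (4,5,6,3,1) (5,1,6,3,4) (5,1,6,4,3) (5,3,6,1,4) (5,3,6,4,1) (5,4,6,1,3) (5,4,6,3,1) — 15.
anneal=shift 3: (4,1,5,6,2) (4,1,6,5,2) (4,2,5,6,1) (4,2,6,5,1) (4,5,6,1,2) (4,5,6,2,1) (5,1,6,2,4) (5,1,6,4,2) (5,2,6,1,4) (5,2,6,4,1) (5,4,6,1,2) (5,4,6,2,1) — 12.
anneal=shift 4: (5,1,6,2,3) (5,1,6,3,2) (5,2,6,1,3) (5,2,6,3,1) (5,3,6,1,2) (5,3,6,2,1) — 6.
Summing: 15 + 15 + 12 + 6 = 48.

48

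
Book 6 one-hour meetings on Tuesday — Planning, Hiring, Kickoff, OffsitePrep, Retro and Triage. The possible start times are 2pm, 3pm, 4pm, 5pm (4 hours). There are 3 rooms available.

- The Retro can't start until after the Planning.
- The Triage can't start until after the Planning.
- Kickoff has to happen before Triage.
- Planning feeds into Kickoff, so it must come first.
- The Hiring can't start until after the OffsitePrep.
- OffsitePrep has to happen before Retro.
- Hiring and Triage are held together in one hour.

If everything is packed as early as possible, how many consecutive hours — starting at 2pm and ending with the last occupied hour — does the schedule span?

The precedence chain requires at least 3 distinct hours.
With at most 3 per hour and 6 meetings, at least 2 hours are needed.
3 works (last occupied hour: 4pm): for example Planning -> 2pm, Triage -> 4pm, Retro -> 3pm, Kickoff -> 3pm, Hiring -> 4pm, OffsitePrep -> 2pm.

3 hours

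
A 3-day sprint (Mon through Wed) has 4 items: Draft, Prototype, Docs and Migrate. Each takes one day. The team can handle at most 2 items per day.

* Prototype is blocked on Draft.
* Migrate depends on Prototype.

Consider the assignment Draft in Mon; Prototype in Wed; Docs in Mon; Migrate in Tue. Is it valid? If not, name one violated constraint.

The team can handle at most 2 items per day — holds.
Prototype is blocked on Draft — holds.
Migrate depends on Prototype — violated.

Invalid. Migrate depends on Prototype.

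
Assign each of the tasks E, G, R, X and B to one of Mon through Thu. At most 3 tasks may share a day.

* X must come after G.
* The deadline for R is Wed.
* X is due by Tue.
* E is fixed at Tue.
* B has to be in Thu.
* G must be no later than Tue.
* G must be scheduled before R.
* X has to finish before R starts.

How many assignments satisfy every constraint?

Enumerating: E in Tue, G in Mon, X in Tue, R in Wed, B in Thu.

1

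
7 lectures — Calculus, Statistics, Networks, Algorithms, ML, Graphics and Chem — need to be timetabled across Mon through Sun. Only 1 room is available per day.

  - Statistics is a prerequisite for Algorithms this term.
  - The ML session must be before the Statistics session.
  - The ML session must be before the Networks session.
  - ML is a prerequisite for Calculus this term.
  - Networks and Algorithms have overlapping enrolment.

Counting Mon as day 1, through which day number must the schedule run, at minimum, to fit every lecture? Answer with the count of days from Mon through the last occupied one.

7 days

The precedence chain requires at least 3 distinct days.
With at most 1 per day and 7 lectures, at least 7 days are needed.
7 works (last occupied day: Sun): for example Algorithms=Fri, Statistics=Tue, Graphics=Sat, ML=Mon, Networks=Thu, Calculus=Wed, Chem=Sun.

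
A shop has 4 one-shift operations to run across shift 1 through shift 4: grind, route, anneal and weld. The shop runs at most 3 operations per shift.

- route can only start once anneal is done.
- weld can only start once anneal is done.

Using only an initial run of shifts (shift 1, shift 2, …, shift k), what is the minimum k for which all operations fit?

The precedence chain requires at least 2 distinct shifts.
With at most 3 per shift and 4 operations, at least 2 shifts are needed.
2 works (last occupied shift: shift 2): for example weld=shift 2, grind=shift 1, route=shift 2, anneal=shift 1.

2 shifts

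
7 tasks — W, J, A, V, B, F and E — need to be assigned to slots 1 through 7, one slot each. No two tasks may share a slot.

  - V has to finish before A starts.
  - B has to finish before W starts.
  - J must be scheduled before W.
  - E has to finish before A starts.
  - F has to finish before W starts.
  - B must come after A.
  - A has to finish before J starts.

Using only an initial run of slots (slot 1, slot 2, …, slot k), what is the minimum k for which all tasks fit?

7

The precedence chain requires at least 4 distinct slots.
With at most 1 per slot and 7 tasks, at least 7 slots are needed.
7 works (last occupied slot: 7): for example F=6, E=2, B=5, J=4, W=7, A=3, V=1.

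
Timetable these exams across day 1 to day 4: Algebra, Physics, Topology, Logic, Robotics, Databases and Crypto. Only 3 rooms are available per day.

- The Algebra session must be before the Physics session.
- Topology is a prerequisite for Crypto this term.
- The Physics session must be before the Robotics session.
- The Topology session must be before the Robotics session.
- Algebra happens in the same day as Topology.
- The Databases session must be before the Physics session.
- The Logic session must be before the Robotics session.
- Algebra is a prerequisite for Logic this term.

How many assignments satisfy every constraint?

25

Splitting on Algebra: it can be day 1 (21), day 2 (4). Listing each branch's schedules as (Physics, Topology, Logic, Robotics, Databases, Crypto) by day number:
Algebra=day 1: (2,1,2,3,1,2) (2,1,2,3,1,3) (2,1,2,3,1,4) (2,1,2,4,1,2) (2,1,2,4,1,3) (2,1,2,4,1,4) (2,1,3,4,1,2) (2,1,3,4,1,3) (2,1,3,4,1,4) (3,1,2,4,1,2) (3,1,2,4,1,3) (3,1,2,4,1,4) (3,1,2,4,2,2) (3,1,2,4,2,3) (3,1,2,4,2,4) (3,1,3,4,1,2) (3,1,3,4,1,3) (3,1,3,4,1,4) (3,1,3,4,2,2) (3,1,3,4,2,3) (3,1,3,4,2,4) — 21.
Algebra=day 2: (3,2,3,4,1,3) (3,2,3,4,1,4) (3,2,3,4,2,3) (3,2,3,4,2,4) — 4.
Summing: 21 + 4 = 25.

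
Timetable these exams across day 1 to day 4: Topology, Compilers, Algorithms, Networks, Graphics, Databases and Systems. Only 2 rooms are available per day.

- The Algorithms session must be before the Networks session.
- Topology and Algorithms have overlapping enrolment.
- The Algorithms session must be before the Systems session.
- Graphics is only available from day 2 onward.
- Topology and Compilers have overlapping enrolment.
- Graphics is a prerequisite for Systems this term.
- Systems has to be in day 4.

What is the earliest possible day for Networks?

day 2

Precedence pushes Networks to at least day 2.
Networks at day 2 is achievable: Networks in day 2; Compilers in day 1; Topology in day 3; Graphics in day 2; Algorithms in day 1; Databases in day 3; Systems in day 4.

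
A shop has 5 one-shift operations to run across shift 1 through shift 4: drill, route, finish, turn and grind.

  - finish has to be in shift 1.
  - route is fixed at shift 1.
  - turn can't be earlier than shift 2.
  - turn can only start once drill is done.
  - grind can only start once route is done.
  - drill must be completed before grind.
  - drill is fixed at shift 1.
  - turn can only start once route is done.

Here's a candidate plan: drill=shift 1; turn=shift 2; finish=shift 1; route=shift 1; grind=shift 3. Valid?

Yes

route is fixed at shift 1 — holds.
grind can only start once route is done — holds.
turn can only start once drill is done — holds.
drill is fixed at shift 1 — holds.
finish has to be in shift 1 — holds.
turn can't be earlier than shift 2 — holds.
turn can only start once route is done — holds.
drill must be completed before grind — holds.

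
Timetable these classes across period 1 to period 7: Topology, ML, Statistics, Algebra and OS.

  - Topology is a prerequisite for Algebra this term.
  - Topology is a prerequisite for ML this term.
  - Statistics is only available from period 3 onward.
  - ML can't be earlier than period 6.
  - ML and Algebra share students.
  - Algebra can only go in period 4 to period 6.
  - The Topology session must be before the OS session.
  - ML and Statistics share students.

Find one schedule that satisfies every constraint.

Topology in period 1; Algebra in period 4; OS in period 2; Statistics in period 3; ML in period 6

Checking: Topology(period 1) before Algebra(period 4); Topology(period 1) before ML(period 6); Topology(period 1) before OS(period 2); ML(period 6) != Statistics(period 3); ML(period 6) != Algebra(period 4); Statistics=period 3 in [period 3,period 7]; Algebra=period 4 in [period 4,period 6]; ML=period 6 in [period 6,period 7].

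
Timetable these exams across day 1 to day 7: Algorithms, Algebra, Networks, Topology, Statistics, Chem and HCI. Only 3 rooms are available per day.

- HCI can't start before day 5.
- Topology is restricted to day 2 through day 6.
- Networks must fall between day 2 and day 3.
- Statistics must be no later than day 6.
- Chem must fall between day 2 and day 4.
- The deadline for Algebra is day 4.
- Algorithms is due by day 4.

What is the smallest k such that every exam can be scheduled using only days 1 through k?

With at most 3 per day and 7 exams, at least 3 days are needed.
HCI can't be placed before day 5, so the schedule must run through at least day 5.
5 works (last occupied day: day 5): for example Algorithms=day 1; Networks=day 2; Topology=day 2; Chem=day 2; Statistics=day 1; Algebra=day 1; HCI=day 5.

5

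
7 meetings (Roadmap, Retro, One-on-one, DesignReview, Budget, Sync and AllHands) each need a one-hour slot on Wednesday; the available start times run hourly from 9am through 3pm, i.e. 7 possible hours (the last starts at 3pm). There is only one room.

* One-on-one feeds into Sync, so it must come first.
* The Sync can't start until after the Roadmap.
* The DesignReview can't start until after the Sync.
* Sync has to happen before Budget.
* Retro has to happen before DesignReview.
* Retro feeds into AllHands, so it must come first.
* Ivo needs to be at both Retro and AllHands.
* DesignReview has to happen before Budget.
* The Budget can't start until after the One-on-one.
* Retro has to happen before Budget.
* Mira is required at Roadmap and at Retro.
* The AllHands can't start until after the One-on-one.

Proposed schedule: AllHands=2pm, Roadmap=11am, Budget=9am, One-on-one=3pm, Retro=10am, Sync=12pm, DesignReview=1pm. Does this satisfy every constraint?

No. The Budget can't start until after the One-on-one is not satisfied.

The AllHands can't start until after the One-on-one — violated.
One-on-one feeds into Sync, so it must come first — violated.
The Budget can't start until after the One-on-one — violated.
Mira is required at Roadmap and at Retro — holds.
Retro feeds into AllHands, so it must come first — holds.
Retro has to happen before DesignReview — holds.
Sync has to happen before Budget — violated.
Retro has to happen before Budget — violated.
The Sync can't start until after the Roadmap — holds.
The DesignReview can't start until after the Sync — holds.
DesignReview has to happen before Budget — violated.
Ivo needs to be at both Retro and AllHands — holds.
There is only one room — holds.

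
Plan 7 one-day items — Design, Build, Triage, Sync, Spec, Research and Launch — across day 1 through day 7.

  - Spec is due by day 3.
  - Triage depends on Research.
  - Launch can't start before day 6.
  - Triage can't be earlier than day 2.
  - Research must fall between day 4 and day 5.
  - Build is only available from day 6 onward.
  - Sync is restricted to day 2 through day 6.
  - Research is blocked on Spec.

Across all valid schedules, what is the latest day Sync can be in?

Sync is available from day 2; Sync's own window allows nothing later than day 6.
Sync at day 6 is achievable: Build -> day 6, Triage -> day 5, Sync -> day 6, Spec -> day 1, Research -> day 4, Launch -> day 6, Design -> day 1.

day 6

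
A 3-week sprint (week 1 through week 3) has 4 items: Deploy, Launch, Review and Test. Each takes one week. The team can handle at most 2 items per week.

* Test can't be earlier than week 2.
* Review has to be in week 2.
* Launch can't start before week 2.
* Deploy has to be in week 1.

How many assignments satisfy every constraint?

Enumerating: Test in week 3; Review in week 2; Deploy in week 1; Launch in week 2 | Launch in week 3, Test in week 2, Review in week 2, Deploy in week 1 | Review in week 2, Test in week 3, Launch in week 3, Deploy in week 1.

3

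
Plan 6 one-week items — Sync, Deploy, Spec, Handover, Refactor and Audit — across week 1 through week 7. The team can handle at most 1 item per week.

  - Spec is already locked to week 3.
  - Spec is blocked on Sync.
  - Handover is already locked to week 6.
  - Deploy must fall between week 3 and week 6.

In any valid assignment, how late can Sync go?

week 2

Downstream work caps Sync at week 2.
Sync at week 2 is achievable: Deploy=week 4; Handover=week 6; Sync=week 2; Audit=week 5; Spec=week 3; Refactor=week 1.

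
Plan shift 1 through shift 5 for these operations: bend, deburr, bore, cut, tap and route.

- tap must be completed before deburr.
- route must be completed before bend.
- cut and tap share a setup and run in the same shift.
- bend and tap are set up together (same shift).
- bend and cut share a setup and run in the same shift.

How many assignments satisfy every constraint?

50

Splitting on bend: it can be shift 2 (15), shift 3 (20), shift 4 (15). Listing each branch's schedules as (deburr, bore, cut, tap, route) by shift number:
bend=shift 2: (3,1,2,2,1) (3,2,2,2,1) (3,3,2,2,1) (3,4,2,2,1) (3,5,2,2,1) (4,1,2,2,1) (4,2,2,2,1) (4,3,2,2,1) (4,4,2,2,1) (4,5,2,2,1) (5,1,2,2,1) (5,2,2,2,1) (5,3,2,2,1) (5,4,2,2,1) (5,5,2,2,1) — 15.
bend=shift 3: (4,1,3,3,1) (4,1,3,3,2) (4,2,3,3,1) (4,2,3,3,2) (4,3,3,3,1) (4,3,3,3,2) (4,4,3,3,1) (4,4,3,3,2) (4,5,3,3,1) (4,5,3,3,2) (5,1,3,3,1) (5,1,3,3,2) (5,2,3,3,1) (5,2,3,3,2) (5,3,3,3,1) (5,3,3,3,2) (5,4,3,3,1) (5,4,3,3,2) (5,5,3,3,1) (5,5,3,3,2) — 20.
bend=shift 4: (5,1,4,4,1) (5,1,4,4,2) (5,1,4,4,3) (5,2,4,4,1) (5,2,4,4,2) (5,2,4,4,3) (5,3,4,4,1) (5,3,4,4,2) (5,3,4,4,3) (5,4,4,4,1) (5,4,4,4,2) (5,4,4,4,3) (5,5,4,4,1) (5,5,4,4,2) (5,5,4,4,3) — 15.
Summing: 15 + 20 + 15 = 50.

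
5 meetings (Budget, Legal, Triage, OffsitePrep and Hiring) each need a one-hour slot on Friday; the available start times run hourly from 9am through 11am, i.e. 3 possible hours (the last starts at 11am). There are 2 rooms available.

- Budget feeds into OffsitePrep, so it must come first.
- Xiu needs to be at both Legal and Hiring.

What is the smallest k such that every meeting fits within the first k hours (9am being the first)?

The precedence chain requires at least 2 distinct hours.
With at most 2 per hour and 5 meetings, at least 3 hours are needed.
3 works (last occupied hour: 11am): for example Budget -> 9am; Legal -> 9am; Hiring -> 11am; Triage -> 10am; OffsitePrep -> 10am.

3 hours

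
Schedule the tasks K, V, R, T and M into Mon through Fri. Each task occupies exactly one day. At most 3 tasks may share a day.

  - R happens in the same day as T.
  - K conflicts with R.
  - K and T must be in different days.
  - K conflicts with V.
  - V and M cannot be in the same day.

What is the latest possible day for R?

R at Fri is achievable: T in Fri; K in Mon; M in Mon; V in Tue; R in Fri.

Fri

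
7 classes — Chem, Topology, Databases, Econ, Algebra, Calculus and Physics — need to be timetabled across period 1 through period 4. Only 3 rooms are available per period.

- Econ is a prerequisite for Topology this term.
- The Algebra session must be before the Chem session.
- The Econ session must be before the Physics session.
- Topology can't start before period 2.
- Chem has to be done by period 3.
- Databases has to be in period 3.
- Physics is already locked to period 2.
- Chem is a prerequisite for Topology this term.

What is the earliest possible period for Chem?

period 2

Precedence pushes Chem to at least period 2; Chem's own window allows nothing later than period 3.
Chem at period 2 is achievable: Databases in period 3, Calculus in period 1, Topology in period 3, Physics in period 2, Chem in period 2, Algebra in period 1, Econ in period 1.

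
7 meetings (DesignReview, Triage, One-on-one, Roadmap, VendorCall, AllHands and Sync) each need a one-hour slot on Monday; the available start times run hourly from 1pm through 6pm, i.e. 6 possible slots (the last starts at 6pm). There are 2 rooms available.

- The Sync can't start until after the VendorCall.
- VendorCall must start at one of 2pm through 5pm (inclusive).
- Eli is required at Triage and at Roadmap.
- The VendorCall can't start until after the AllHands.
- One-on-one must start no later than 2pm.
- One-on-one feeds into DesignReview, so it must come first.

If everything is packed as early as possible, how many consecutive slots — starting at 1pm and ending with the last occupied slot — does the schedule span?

4 slots

The precedence chain requires at least 3 distinct slots.
With at most 2 per slot and 7 meetings, at least 4 slots are needed.
4 works (last occupied slot: 4pm): for example VendorCall in 2pm, DesignReview in 2pm, Roadmap in 4pm, Triage in 3pm, Sync in 3pm, AllHands in 1pm, One-on-one in 1pm.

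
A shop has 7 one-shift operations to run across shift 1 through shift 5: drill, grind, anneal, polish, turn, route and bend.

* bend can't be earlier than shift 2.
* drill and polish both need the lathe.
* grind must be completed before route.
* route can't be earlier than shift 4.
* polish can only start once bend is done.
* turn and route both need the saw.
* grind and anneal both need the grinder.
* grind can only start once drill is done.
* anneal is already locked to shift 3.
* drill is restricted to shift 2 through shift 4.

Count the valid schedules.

Splitting on drill: it can be shift 2 (24), shift 3 (20). Listing each branch's schedules as (grind, anneal, polish, turn, route, bend) by shift number:
drill=shift 2: (4,3,3,1,5,2) (4,3,3,2,5,2) (4,3,3,3,5,2) (4,3,3,4,5,2) (4,3,4,1,5,2) (4,3,4,1,5,3) (4,3,4,2,5,2) (4,3,4,2,5,3) (4,3,4,3,5,2) (4,3,4,3,5,3) (4,3,4,4,5,2) (4,3,4,4,5,3) (4,3,5,1,5,2) (4,3,5,1,5,3) (4,3,5,1,5,4) (4,3,5,2,5,2) (4,3,5,2,5,3) (4,3,5,2,5,4) (4,3,5,3,5,2) (4,3,5,3,5,3) (4,3,5,3,5,4) (4,3,5,4,5,2) (4,3,5,4,5,3) (4,3,5,4,5,4) — 24.
drill=shift 3: (4,3,4,1,5,2) (4,3,4,1,5,3) (4,3,4,2,5,2) (4,3,4,2,5,3) (4,3,4,3,5,2) (4,3,4,3,5,3) (4,3,4,4,5,2) (4,3,4,4,5,3) (4,3,5,1,5,2) (4,3,5,1,5,3) (4,3,5,1,5,4) (4,3,5,2,5,2) (4,3,5,2,5,3) (4,3,5,2,5,4) (4,3,5,3,5,2) (4,3,5,3,5,3) (4,3,5,3,5,4) (4,3,5,4,5,2) (4,3,5,4,5,3) (4,3,5,4,5,4) — 20.
Summing: 24 + 20 = 44.

44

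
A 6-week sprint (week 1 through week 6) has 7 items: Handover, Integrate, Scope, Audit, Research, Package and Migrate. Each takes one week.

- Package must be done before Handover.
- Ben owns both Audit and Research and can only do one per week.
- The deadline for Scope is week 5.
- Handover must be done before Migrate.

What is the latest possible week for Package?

Downstream work caps Package at week 4.
Package at week 4 is achievable: Audit in week 1; Migrate in week 6; Research in week 2; Integrate in week 1; Package in week 4; Scope in week 1; Handover in week 5.

week 4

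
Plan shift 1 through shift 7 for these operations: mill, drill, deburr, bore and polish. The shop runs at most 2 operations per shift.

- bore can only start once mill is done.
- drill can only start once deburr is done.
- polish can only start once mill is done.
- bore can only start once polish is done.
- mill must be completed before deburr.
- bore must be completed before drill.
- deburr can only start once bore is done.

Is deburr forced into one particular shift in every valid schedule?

No

deburr can be shift 4 (e.g. deburr in shift 4; drill in shift 5; bore in shift 3; polish in shift 2; mill in shift 1) or shift 5 (e.g. polish=shift 2, deburr=shift 5, bore=shift 3, mill=shift 1, drill=shift 6).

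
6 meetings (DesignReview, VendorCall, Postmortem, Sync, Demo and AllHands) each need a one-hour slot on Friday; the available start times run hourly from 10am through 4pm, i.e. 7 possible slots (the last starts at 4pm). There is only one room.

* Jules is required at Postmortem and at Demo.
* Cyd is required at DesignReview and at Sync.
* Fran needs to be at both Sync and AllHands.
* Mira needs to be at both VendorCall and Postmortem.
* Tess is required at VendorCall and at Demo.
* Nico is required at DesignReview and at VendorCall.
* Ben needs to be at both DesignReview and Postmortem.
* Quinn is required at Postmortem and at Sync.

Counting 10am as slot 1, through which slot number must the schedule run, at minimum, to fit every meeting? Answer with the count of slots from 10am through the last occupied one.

6

With at most 1 per slot and 6 meetings, at least 6 slots are needed.
6 works (last occupied slot: 3pm): for example Postmortem=12pm, Sync=1pm, VendorCall=11am, DesignReview=10am, Demo=2pm, AllHands=3pm.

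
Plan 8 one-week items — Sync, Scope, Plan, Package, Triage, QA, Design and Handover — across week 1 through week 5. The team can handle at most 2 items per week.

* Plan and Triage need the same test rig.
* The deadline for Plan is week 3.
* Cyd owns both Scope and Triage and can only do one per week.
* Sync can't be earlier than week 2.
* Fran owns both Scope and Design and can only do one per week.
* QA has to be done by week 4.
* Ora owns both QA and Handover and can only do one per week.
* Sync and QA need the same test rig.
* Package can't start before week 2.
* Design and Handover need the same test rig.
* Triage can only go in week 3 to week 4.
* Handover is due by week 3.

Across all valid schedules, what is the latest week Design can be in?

Design at week 5 is achievable: Sync -> week 2, Triage -> week 3, Handover -> week 1, Package -> week 2, Scope -> week 4, QA -> week 3, Design -> week 5, Plan -> week 1.

week 5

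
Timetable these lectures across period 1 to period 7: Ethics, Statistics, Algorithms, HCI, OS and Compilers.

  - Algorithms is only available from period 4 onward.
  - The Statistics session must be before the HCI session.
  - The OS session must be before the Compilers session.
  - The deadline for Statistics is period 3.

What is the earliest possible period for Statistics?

period 1

Statistics's own window allows nothing later than period 3.
Statistics at period 1 is achievable: Statistics in period 1; HCI in period 2; OS in period 1; Compilers in period 2; Ethics in period 1; Algorithms in period 4.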